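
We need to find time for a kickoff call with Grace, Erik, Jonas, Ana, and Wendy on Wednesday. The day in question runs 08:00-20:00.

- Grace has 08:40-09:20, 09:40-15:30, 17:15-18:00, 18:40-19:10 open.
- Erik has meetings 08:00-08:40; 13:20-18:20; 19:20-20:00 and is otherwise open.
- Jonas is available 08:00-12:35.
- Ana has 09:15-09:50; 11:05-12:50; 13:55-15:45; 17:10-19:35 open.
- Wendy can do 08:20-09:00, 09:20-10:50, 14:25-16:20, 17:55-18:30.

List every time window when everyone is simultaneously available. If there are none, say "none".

09:40-09:50

Grace free: 08:40-09:20, 09:40-15:30, 17:15-18:00, 18:40-19:10.
Erik free: 08:40-13:20, 18:20-19:20 (invert busy blocks within the working day).
Jonas free: 08:00-12:35.
Ana free: 09:15-09:50, 11:05-12:50, 13:55-15:45, 17:10-19:35.
Wendy free: 08:20-09:00, 09:20-10:50, 14:25-16:20, 17:55-18:30.
Grace ∩ Erik: 08:40-09:20, 09:40-13:20, 18:40-19:10.
Grace ∩ Erik ∩ Jonas: 08:40-09:20, 09:40-12:35.
Grace ∩ Erik ∩ Jonas ∩ Ana: 09:15-09:20, 09:40-09:50, 11:05-12:35.
Grace ∩ Erik ∩ Jonas ∩ Ana ∩ Wendy: 09:40-09:50.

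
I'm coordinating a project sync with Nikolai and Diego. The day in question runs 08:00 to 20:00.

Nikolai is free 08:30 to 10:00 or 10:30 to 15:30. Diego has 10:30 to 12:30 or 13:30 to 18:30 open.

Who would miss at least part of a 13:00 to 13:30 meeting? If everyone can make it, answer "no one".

Diego

Nikolai: free for 13:00-13:30. Diego: not fully free for 13:00-13:30.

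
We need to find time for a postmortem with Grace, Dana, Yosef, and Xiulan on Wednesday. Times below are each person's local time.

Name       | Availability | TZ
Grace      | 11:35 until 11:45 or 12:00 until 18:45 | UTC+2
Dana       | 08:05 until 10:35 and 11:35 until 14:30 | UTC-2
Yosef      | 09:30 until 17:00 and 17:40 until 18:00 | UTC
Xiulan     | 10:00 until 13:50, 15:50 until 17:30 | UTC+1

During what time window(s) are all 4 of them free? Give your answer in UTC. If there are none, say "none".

10:05-12:35, 14:50-16:30

Grace in UTC: 09:35-09:45, 10:00-16:45 (subtract 2h to convert from UTC+2).
Dana in UTC: 10:05-12:35, 13:35-16:30 (add 2h to convert from UTC-2).
Yosef in UTC: 09:30-17:00, 17:40-18:00.
Xiulan in UTC: 09:00-12:50, 14:50-16:30 (subtract 1h to convert from UTC+1).
Grace ∩ Dana: 10:05-12:35, 13:35-16:30.
Grace ∩ Dana ∩ Yosef: 10:05-12:35, 13:35-16:30.
Grace ∩ Dana ∩ Yosef ∩ Xiulan: 10:05-12:35, 14:50-16:30.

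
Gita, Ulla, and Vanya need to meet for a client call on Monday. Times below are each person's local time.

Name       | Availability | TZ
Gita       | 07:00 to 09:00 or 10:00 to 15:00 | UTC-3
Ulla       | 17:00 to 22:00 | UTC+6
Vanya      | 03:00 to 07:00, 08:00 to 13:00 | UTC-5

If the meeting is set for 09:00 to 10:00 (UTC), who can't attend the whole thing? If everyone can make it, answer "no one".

Gita, Ulla

Gita in UTC: 10:00-12:00, 13:00-18:00 (add 3h to convert from UTC-3).
Ulla in UTC: 11:00-16:00 (subtract 6h to convert from UTC+6).
Vanya in UTC: 08:00-12:00, 13:00-18:00 (add 5h to convert from UTC-5).
Gita: not fully free for 09:00-10:00. Ulla: not fully free for 09:00-10:00. Vanya: free for 09:00-10:00.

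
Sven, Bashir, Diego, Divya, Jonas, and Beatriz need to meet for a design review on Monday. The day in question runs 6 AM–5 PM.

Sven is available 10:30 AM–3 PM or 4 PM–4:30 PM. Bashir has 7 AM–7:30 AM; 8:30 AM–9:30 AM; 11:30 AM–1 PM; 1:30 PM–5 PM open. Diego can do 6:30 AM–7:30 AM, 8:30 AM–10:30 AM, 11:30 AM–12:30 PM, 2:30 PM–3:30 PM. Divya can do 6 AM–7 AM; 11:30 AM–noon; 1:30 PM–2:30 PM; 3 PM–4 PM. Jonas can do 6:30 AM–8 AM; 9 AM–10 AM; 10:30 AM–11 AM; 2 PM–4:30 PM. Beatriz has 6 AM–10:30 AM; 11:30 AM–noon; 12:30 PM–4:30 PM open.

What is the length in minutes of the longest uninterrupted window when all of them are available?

Sven ∩ Bashir: 11:30-13:00, 13:30-15:00, 16:00-16:30.
Sven ∩ Bashir ∩ Diego: 11:30-12:30, 14:30-15:00.
Sven ∩ Bashir ∩ Diego ∩ Divya: 11:30-12:00.
Sven ∩ Bashir ∩ Diego ∩ Divya ∩ Jonas: ∅.
Sven ∩ Bashir ∩ Diego ∩ Divya ∩ Jonas ∩ Beatriz: ∅.
There is no time when everyone is free.
No common window exists, so the longest block is 0 minutes.

0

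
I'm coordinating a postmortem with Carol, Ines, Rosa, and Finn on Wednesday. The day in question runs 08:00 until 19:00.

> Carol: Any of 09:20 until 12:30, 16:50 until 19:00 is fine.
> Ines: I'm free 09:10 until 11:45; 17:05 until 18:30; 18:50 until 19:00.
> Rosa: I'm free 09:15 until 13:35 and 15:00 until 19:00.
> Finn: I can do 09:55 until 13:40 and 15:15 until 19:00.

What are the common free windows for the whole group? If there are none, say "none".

Carol ∩ Ines: 09:20-11:45, 17:05-18:30, 18:50-19:00.
Carol ∩ Ines ∩ Rosa: 09:20-11:45, 17:05-18:30, 18:50-19:00.
Carol ∩ Ines ∩ Rosa ∩ Finn: 09:55-11:45, 17:05-18:30, 18:50-19:00.
So the common availability across everyone is 09:55-11:45, 17:05-18:30, 18:50-19:00.

09:55-11:45, 17:05-18:30, 18:50-19:00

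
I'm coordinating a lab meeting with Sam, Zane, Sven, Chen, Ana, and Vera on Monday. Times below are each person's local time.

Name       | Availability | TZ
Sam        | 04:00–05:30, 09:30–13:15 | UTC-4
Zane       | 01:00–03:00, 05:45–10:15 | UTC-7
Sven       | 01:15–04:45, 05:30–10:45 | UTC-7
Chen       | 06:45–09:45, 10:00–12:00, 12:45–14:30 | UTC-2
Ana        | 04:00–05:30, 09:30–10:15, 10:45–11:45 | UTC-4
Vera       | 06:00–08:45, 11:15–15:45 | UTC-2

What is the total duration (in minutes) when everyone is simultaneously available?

135

Sam in UTC: 08:00-09:30, 13:30-17:15 (add 4h to convert from UTC-4).
Zane in UTC: 08:00-10:00, 12:45-17:15 (add 7h to convert from UTC-7).
Sven in UTC: 08:15-11:45, 12:30-17:45 (add 7h to convert from UTC-7).
Chen in UTC: 08:45-11:45, 12:00-14:00, 14:45-16:30 (add 2h to convert from UTC-2).
Ana in UTC: 08:00-09:30, 13:30-14:15, 14:45-15:45 (add 4h to convert from UTC-4).
Vera in UTC: 08:00-10:45, 13:15-17:45 (add 2h to convert from UTC-2).
Sam ∩ Zane: 08:00-09:30, 13:30-17:15.
Sam ∩ Zane ∩ Sven: 08:15-09:30, 13:30-17:15.
Sam ∩ Zane ∩ Sven ∩ Chen: 08:45-09:30, 13:30-14:00, 14:45-16:30.
Sam ∩ Zane ∩ Sven ∩ Chen ∩ Ana: 08:45-09:30, 13:30-14:00, 14:45-15:45.
Sam ∩ Zane ∩ Sven ∩ Chen ∩ Ana ∩ Vera: 08:45-09:30, 13:30-14:00, 14:45-15:45.
Summing the common windows: 45 + 30 + 60 = 135 minutes.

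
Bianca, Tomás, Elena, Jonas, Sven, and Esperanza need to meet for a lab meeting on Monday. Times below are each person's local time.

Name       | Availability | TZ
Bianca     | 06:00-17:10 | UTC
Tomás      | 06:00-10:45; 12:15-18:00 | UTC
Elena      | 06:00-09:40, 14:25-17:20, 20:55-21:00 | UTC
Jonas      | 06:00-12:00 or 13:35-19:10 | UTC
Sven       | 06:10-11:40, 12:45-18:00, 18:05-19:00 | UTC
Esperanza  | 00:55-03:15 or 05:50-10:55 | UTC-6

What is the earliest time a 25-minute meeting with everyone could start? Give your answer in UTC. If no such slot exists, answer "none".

06:55

Bianca in UTC: 06:00-17:10.
Tomás in UTC: 06:00-10:45, 12:15-18:00.
Elena in UTC: 06:00-09:40, 14:25-17:20, 20:55-21:00.
Jonas in UTC: 06:00-12:00, 13:35-19:10.
Sven in UTC: 06:10-11:40, 12:45-18:00, 18:05-19:00.
Esperanza in UTC: 06:55-09:15, 11:50-16:55 (add 6h to convert from UTC-6).
Bianca ∩ Tomás: 06:00-10:45, 12:15-17:10.
Bianca ∩ Tomás ∩ Elena: 06:00-09:40, 14:25-17:10.
Bianca ∩ Tomás ∩ Elena ∩ Jonas: 06:00-09:40, 14:25-17:10.
Bianca ∩ Tomás ∩ Elena ∩ Jonas ∩ Sven: 06:10-09:40, 14:25-17:10.
Bianca ∩ Tomás ∩ Elena ∩ Jonas ∩ Sven ∩ Esperanza: 06:55-09:15, 14:25-16:55.
The first common window of at least 25 minutes is 06:55-09:15, so the earliest start is 06:55.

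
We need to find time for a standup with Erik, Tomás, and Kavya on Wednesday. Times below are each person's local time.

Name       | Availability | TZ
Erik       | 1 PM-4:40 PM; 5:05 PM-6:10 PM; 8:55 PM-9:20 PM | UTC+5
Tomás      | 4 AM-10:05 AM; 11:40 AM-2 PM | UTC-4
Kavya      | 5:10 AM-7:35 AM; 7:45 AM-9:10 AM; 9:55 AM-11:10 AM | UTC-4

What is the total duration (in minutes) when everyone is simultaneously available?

Erik in UTC: 08:00-11:40, 12:05-13:10, 15:55-16:20 (subtract 5h to convert from UTC+5).
Tomás in UTC: 08:00-14:05, 15:40-18:00 (add 4h to convert from UTC-4).
Kavya in UTC: 09:10-11:35, 11:45-13:10, 13:55-15:10 (add 4h to convert from UTC-4).
Erik ∩ Tomás: 08:00-11:40, 12:05-13:10, 15:55-16:20.
Erik ∩ Tomás ∩ Kavya: 09:10-11:35, 12:05-13:10.
So the common availability across everyone is 09:10-11:35, 12:05-13:10.
Summing the common windows: 145 + 65 = 210 minutes.

210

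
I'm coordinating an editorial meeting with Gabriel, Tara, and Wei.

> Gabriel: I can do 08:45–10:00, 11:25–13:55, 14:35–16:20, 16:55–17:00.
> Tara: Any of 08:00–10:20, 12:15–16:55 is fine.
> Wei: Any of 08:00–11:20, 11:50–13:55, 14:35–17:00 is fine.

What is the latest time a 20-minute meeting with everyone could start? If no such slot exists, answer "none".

16:00

Gabriel ∩ Tara: 08:45-10:00, 12:15-13:55, 14:35-16:20.
Gabriel ∩ Tara ∩ Wei: 08:45-10:00, 12:15-13:55, 14:35-16:20.
The last common window of at least 20 minutes is 14:35-16:20; a 20-minute meeting can start as late as 16:00 and still end by 16:20.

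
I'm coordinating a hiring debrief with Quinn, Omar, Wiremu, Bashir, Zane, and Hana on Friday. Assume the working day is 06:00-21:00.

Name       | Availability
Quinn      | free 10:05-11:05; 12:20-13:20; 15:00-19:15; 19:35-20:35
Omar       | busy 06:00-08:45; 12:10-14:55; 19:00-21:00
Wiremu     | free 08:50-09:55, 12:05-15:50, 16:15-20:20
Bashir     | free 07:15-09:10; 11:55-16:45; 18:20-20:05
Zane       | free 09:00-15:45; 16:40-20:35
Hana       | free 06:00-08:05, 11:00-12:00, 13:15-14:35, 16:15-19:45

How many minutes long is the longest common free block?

Quinn free: 10:05-11:05, 12:20-13:20, 15:00-19:15, 19:35-20:35.
Omar free: 08:45-12:10, 14:55-19:00 (invert busy blocks within the working day).
Wiremu free: 08:50-09:55, 12:05-15:50, 16:15-20:20.
Bashir free: 07:15-09:10, 11:55-16:45, 18:20-20:05.
Zane free: 09:00-15:45, 16:40-20:35.
Hana free: 06:00-08:05, 11:00-12:00, 13:15-14:35, 16:15-19:45.
Quinn ∩ Omar: 10:05-11:05, 15:00-19:00.
Quinn ∩ Omar ∩ Wiremu: 15:00-15:50, 16:15-19:00.
Quinn ∩ Omar ∩ Wiremu ∩ Bashir: 15:00-15:50, 16:15-16:45, 18:20-19:00.
Quinn ∩ Omar ∩ Wiremu ∩ Bashir ∩ Zane: 15:00-15:45, 16:40-16:45, 18:20-19:00.
Quinn ∩ Omar ∩ Wiremu ∩ Bashir ∩ Zane ∩ Hana: 16:40-16:45, 18:20-19:00.
The longest is 18:20-19:00 at 40 minutes.

40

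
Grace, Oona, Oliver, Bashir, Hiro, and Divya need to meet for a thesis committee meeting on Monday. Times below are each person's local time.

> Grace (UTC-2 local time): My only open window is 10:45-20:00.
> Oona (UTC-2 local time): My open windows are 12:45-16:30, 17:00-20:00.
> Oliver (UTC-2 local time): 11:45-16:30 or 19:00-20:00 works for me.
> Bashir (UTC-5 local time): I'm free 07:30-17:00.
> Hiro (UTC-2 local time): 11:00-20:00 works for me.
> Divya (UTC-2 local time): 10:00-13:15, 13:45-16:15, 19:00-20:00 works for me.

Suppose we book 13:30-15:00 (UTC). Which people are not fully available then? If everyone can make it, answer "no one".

Grace in UTC: 12:45-22:00 (add 2h to convert from UTC-2).
Oona in UTC: 14:45-18:30, 19:00-22:00 (add 2h to convert from UTC-2).
Oliver in UTC: 13:45-18:30, 21:00-22:00 (add 2h to convert from UTC-2).
Bashir in UTC: 12:30-22:00 (add 5h to convert from UTC-5).
Hiro in UTC: 13:00-22:00 (add 2h to convert from UTC-2).
Divya in UTC: 12:00-15:15, 15:45-18:15, 21:00-22:00 (add 2h to convert from UTC-2).
Grace: free for 13:30-15:00. Oona: not fully free for 13:30-15:00. Oliver: not fully free for 13:30-15:00. Bashir: free for 13:30-15:00. Hiro: free for 13:30-15:00. Divya: free for 13:30-15:00.

Oliver, Oona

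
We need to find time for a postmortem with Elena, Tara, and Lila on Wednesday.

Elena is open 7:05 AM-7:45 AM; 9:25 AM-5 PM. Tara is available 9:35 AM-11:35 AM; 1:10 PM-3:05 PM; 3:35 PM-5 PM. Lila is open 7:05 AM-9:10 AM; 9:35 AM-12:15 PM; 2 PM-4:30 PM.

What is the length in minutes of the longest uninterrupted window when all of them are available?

Elena ∩ Tara: 09:35-11:35, 13:10-15:05, 15:35-17:00.
Elena ∩ Tara ∩ Lila: 09:35-11:35, 14:00-15:05, 15:35-16:30.
The longest is 09:35-11:35 at 120 minutes.

120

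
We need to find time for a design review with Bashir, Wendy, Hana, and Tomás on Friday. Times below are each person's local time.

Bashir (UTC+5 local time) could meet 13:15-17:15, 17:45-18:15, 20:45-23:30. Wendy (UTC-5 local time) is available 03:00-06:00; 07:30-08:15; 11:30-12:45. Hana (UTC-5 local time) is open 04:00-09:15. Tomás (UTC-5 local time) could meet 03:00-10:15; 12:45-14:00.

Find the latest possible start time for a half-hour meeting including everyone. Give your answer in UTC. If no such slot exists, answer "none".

12:45

Bashir in UTC: 08:15-12:15, 12:45-13:15, 15:45-18:30 (subtract 5h to convert from UTC+5).
Wendy in UTC: 08:00-11:00, 12:30-13:15, 16:30-17:45 (add 5h to convert from UTC-5).
Hana in UTC: 09:00-14:15 (add 5h to convert from UTC-5).
Tomás in UTC: 08:00-15:15, 17:45-19:00 (add 5h to convert from UTC-5).
Bashir ∩ Wendy: 08:15-11:00, 12:45-13:15, 16:30-17:45.
Bashir ∩ Wendy ∩ Hana: 09:00-11:00, 12:45-13:15.
Bashir ∩ Wendy ∩ Hana ∩ Tomás: 09:00-11:00, 12:45-13:15.
The last common window of at least 30 minutes is 12:45-13:15; a 30-minute meeting can start as late as 12:45 and still end by 13:15.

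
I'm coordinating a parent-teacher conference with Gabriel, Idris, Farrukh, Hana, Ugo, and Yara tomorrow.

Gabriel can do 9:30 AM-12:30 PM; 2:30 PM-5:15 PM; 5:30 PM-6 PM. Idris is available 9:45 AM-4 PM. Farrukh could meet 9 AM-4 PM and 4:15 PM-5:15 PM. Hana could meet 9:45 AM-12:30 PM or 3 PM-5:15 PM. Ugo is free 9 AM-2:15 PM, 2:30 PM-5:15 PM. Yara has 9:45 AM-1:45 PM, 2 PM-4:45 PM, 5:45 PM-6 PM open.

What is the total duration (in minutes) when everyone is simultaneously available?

Gabriel ∩ Idris: 09:45-12:30, 14:30-16:00.
Gabriel ∩ Idris ∩ Farrukh: 09:45-12:30, 14:30-16:00.
Gabriel ∩ Idris ∩ Farrukh ∩ Hana: 09:45-12:30, 15:00-16:00.
Gabriel ∩ Idris ∩ Farrukh ∩ Hana ∩ Ugo: 09:45-12:30, 15:00-16:00.
Gabriel ∩ Idris ∩ Farrukh ∩ Hana ∩ Ugo ∩ Yara: 09:45-12:30, 15:00-16:00.
Summing the common windows: 165 + 60 = 225 minutes.

225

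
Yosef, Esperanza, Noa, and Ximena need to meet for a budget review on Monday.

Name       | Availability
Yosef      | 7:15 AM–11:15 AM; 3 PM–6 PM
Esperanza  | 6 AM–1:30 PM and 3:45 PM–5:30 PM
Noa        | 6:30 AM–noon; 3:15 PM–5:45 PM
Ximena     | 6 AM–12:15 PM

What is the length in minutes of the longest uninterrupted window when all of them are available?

Yosef ∩ Esperanza: 07:15-11:15, 15:45-17:30.
Yosef ∩ Esperanza ∩ Noa: 07:15-11:15, 15:45-17:30.
Yosef ∩ Esperanza ∩ Noa ∩ Ximena: 07:15-11:15.
The longest is 07:15-11:15 at 240 minutes.

240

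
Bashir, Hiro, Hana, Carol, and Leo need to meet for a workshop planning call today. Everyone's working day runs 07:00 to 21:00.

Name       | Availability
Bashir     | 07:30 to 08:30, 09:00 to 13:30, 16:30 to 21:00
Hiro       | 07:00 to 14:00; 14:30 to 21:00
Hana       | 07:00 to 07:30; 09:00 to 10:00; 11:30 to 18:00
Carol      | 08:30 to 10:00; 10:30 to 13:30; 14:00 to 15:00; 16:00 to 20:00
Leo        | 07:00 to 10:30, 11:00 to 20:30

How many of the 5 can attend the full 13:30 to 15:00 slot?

2

Hana and Leo can make the full 13:30-15:00 slot — that's 2.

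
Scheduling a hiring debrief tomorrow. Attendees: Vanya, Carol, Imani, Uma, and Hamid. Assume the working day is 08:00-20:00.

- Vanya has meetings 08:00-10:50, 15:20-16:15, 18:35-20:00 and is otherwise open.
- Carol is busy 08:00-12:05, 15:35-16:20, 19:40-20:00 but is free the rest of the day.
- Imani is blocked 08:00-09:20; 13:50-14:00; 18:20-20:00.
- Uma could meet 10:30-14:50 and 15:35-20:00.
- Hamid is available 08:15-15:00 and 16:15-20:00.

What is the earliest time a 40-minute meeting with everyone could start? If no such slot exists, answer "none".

Vanya free: 10:50-15:20, 16:15-18:35 (invert busy blocks within the working day).
Carol free: 12:05-15:35, 16:20-19:40 (invert busy blocks within the working day).
Imani free: 09:20-13:50, 14:00-18:20 (invert busy blocks within the working day).
Uma free: 10:30-14:50, 15:35-20:00.
Hamid free: 08:15-15:00, 16:15-20:00.
Vanya ∩ Carol: 12:05-15:20, 16:20-18:35.
Vanya ∩ Carol ∩ Imani: 12:05-13:50, 14:00-15:20, 16:20-18:20.
Vanya ∩ Carol ∩ Imani ∩ Uma: 12:05-13:50, 14:00-14:50, 16:20-18:20.
Vanya ∩ Carol ∩ Imani ∩ Uma ∩ Hamid: 12:05-13:50, 14:00-14:50, 16:20-18:20.
Those are the intersection windows.
The first common window of at least 40 minutes is 12:05-13:50, so the earliest start is 12:05.

12:05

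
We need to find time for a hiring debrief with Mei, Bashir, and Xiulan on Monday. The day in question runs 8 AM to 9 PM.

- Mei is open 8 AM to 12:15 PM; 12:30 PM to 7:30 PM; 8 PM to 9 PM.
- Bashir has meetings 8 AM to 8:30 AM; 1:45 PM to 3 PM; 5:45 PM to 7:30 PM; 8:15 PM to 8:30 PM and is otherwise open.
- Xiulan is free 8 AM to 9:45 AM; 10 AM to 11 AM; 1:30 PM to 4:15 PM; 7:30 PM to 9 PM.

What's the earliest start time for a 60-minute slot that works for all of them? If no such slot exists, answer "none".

Mei free: 08:00-12:15, 12:30-19:30, 20:00-21:00.
Bashir free: 08:30-13:45, 15:00-17:45, 19:30-20:15, 20:30-21:00 (invert busy blocks within the working day).
Xiulan free: 08:00-09:45, 10:00-11:00, 13:30-16:15, 19:30-21:00.
Mei ∩ Bashir: 08:30-12:15, 12:30-13:45, 15:00-17:45, 20:00-20:15, 20:30-21:00.
Mei ∩ Bashir ∩ Xiulan: 08:30-09:45, 10:00-11:00, 13:30-13:45, 15:00-16:15, 20:00-20:15, 20:30-21:00.
The first common window of at least 60 minutes is 08:30-09:45, so the earliest start is 08:30.

08:30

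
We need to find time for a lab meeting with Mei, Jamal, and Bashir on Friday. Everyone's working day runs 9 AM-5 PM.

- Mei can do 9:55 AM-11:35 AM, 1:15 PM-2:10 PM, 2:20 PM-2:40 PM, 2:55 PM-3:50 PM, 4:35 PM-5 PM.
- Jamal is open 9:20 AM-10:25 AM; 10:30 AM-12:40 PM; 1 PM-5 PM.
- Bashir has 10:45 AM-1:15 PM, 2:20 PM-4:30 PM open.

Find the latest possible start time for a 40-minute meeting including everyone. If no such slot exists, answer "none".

15:10

Mei ∩ Jamal: 09:55-10:25, 10:30-11:35, 13:15-14:10, 14:20-14:40, 14:55-15:50, 16:35-17:00.
Mei ∩ Jamal ∩ Bashir: 10:45-11:35, 14:20-14:40, 14:55-15:50.
Those are the intersection windows.
The last common window of at least 40 minutes is 14:55-15:50; a 40-minute meeting can start as late as 15:10 and still end by 15:50.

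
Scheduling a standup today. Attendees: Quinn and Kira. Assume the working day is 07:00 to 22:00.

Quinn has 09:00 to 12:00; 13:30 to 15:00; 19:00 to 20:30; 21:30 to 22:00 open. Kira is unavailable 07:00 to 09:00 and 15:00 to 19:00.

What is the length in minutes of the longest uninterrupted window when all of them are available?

Quinn free: 09:00-12:00, 13:30-15:00, 19:00-20:30, 21:30-22:00.
Kira free: 09:00-15:00, 19:00-22:00 (invert busy blocks within the working day).
Quinn ∩ Kira: 09:00-12:00, 13:30-15:00, 19:00-20:30, 21:30-22:00.
So the common availability across everyone is 09:00-12:00, 13:30-15:00, 19:00-20:30, 21:30-22:00.
The longest is 09:00-12:00 at 180 minutes.

180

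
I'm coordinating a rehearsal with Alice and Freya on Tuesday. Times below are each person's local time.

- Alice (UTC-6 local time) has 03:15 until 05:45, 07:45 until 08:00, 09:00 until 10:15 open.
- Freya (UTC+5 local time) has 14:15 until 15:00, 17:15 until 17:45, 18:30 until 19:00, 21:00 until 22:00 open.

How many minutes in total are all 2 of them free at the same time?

75

Alice in UTC: 09:15-11:45, 13:45-14:00, 15:00-16:15 (add 6h to convert from UTC-6).
Freya in UTC: 09:15-10:00, 12:15-12:45, 13:30-14:00, 16:00-17:00 (subtract 5h to convert from UTC+5).
Alice ∩ Freya: 09:15-10:00, 13:45-14:00, 16:00-16:15.
Those are the intersection windows.
Summing the common windows: 45 + 15 + 15 = 75 minutes.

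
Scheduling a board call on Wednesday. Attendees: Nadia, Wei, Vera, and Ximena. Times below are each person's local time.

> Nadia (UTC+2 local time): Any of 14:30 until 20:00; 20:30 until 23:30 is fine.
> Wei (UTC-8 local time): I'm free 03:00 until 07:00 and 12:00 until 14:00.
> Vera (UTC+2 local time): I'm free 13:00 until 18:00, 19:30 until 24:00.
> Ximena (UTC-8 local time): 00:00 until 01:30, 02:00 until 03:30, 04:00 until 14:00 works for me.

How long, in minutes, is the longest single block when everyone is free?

Nadia in UTC: 12:30-18:00, 18:30-21:30 (subtract 2h to convert from UTC+2).
Wei in UTC: 11:00-15:00, 20:00-22:00 (add 8h to convert from UTC-8).
Vera in UTC: 11:00-16:00, 17:30-22:00 (subtract 2h to convert from UTC+2).
Ximena in UTC: 08:00-09:30, 10:00-11:30, 12:00-22:00 (add 8h to convert from UTC-8).
Nadia ∩ Wei: 12:30-15:00, 20:00-21:30.
Nadia ∩ Wei ∩ Vera: 12:30-15:00, 20:00-21:30.
Nadia ∩ Wei ∩ Vera ∩ Ximena: 12:30-15:00, 20:00-21:30.
So the common availability across everyone is 12:30-15:00, 20:00-21:30.
The longest is 12:30-15:00 at 150 minutes.

150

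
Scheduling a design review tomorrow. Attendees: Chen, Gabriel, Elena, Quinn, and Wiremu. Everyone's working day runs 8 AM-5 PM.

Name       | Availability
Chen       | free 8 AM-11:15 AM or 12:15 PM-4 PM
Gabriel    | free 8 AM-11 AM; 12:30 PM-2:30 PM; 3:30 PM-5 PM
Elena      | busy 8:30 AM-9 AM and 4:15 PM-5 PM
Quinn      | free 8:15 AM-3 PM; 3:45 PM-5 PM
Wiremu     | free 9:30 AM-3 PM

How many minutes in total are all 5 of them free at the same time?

210

Chen free: 08:00-11:15, 12:15-16:00.
Gabriel free: 08:00-11:00, 12:30-14:30, 15:30-17:00.
Elena free: 08:00-08:30, 09:00-16:15 (invert busy blocks within the working day).
Quinn free: 08:15-15:00, 15:45-17:00.
Wiremu free: 09:30-15:00.
Chen ∩ Gabriel: 08:00-11:00, 12:30-14:30, 15:30-16:00.
Chen ∩ Gabriel ∩ Elena: 08:00-08:30, 09:00-11:00, 12:30-14:30, 15:30-16:00.
Chen ∩ Gabriel ∩ Elena ∩ Quinn: 08:15-08:30, 09:00-11:00, 12:30-14:30, 15:45-16:00.
Chen ∩ Gabriel ∩ Elena ∩ Quinn ∩ Wiremu: 09:30-11:00, 12:30-14:30.
Summing the common windows: 90 + 120 = 210 minutes.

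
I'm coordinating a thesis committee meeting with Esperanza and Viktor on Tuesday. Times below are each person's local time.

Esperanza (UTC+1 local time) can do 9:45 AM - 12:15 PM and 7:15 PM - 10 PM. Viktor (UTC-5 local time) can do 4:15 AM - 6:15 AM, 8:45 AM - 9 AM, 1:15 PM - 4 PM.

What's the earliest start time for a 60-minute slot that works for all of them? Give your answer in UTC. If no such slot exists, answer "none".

09:15

Esperanza in UTC: 08:45-11:15, 18:15-21:00 (subtract 1h to convert from UTC+1).
Viktor in UTC: 09:15-11:15, 13:45-14:00, 18:15-21:00 (add 5h to convert from UTC-5).
Esperanza ∩ Viktor: 09:15-11:15, 18:15-21:00.
The first common window of at least 60 minutes is 09:15-11:15, so the earliest start is 09:15.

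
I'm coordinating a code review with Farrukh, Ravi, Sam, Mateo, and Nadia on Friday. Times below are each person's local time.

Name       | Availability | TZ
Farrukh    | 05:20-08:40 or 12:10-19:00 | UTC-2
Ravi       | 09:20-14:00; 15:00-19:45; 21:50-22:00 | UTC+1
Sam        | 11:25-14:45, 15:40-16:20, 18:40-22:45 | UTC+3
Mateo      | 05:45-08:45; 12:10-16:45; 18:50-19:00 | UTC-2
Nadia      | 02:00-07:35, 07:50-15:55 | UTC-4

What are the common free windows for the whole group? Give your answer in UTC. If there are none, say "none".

Farrukh in UTC: 07:20-10:40, 14:10-21:00 (add 2h to convert from UTC-2).
Ravi in UTC: 08:20-13:00, 14:00-18:45, 20:50-21:00 (subtract 1h to convert from UTC+1).
Sam in UTC: 08:25-11:45, 12:40-13:20, 15:40-19:45 (subtract 3h to convert from UTC+3).
Mateo in UTC: 07:45-10:45, 14:10-18:45, 20:50-21:00 (add 2h to convert from UTC-2).
Nadia in UTC: 06:00-11:35, 11:50-19:55 (add 4h to convert from UTC-4).
Farrukh ∩ Ravi: 08:20-10:40, 14:10-18:45, 20:50-21:00.
Farrukh ∩ Ravi ∩ Sam: 08:25-10:40, 15:40-18:45.
Farrukh ∩ Ravi ∩ Sam ∩ Mateo: 08:25-10:40, 15:40-18:45.
Farrukh ∩ Ravi ∩ Sam ∩ Mateo ∩ Nadia: 08:25-10:40, 15:40-18:45.

08:25-10:40, 15:40-18:45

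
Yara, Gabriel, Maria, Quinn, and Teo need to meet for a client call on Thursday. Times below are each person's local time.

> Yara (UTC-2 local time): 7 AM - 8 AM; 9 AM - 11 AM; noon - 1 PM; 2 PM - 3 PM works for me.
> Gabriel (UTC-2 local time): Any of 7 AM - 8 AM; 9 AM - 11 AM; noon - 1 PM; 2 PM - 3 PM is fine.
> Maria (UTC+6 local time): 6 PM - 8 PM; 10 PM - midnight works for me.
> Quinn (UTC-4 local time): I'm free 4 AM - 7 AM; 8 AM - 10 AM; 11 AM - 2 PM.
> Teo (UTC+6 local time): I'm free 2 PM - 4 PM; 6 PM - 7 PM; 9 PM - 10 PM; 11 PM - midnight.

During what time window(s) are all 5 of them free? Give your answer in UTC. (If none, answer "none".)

Yara in UTC: 09:00-10:00, 11:00-13:00, 14:00-15:00, 16:00-17:00 (add 2h to convert from UTC-2).
Gabriel in UTC: 09:00-10:00, 11:00-13:00, 14:00-15:00, 16:00-17:00 (add 2h to convert from UTC-2).
Maria in UTC: 12:00-14:00, 16:00-18:00 (subtract 6h to convert from UTC+6).
Quinn in UTC: 08:00-11:00, 12:00-14:00, 15:00-18:00 (add 4h to convert from UTC-4).
Teo in UTC: 08:00-10:00, 12:00-13:00, 15:00-16:00, 17:00-18:00 (subtract 6h to convert from UTC+6).
Yara ∩ Gabriel: 09:00-10:00, 11:00-13:00, 14:00-15:00, 16:00-17:00.
Yara ∩ Gabriel ∩ Maria: 12:00-13:00, 16:00-17:00.
Yara ∩ Gabriel ∩ Maria ∩ Quinn: 12:00-13:00, 16:00-17:00.
Yara ∩ Gabriel ∩ Maria ∩ Quinn ∩ Teo: 12:00-13:00.

12:00-13:00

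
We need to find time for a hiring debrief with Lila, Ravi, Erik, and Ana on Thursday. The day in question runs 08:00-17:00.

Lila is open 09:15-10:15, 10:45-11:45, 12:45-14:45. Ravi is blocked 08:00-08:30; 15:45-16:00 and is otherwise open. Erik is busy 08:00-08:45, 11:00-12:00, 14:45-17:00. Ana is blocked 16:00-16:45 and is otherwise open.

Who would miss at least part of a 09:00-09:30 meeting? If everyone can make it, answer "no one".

Lila free: 09:15-10:15, 10:45-11:45, 12:45-14:45.
Ravi free: 08:30-15:45, 16:00-17:00 (invert busy blocks within the working day).
Erik free: 08:45-11:00, 12:00-14:45 (invert busy blocks within the working day).
Ana free: 08:00-16:00, 16:45-17:00 (invert busy blocks within the working day).
Lila: not fully free for 09:00-09:30. Ravi: free for 09:00-09:30. Erik: free for 09:00-09:30. Ana: free for 09:00-09:30.

Lila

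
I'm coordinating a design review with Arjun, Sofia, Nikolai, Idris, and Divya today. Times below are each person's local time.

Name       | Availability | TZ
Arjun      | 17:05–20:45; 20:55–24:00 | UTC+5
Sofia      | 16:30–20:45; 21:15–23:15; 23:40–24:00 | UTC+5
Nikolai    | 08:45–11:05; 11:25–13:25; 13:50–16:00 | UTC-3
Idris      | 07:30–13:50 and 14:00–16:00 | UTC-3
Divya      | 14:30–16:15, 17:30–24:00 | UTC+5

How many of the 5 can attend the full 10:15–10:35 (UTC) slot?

1

Arjun in UTC: 12:05-15:45, 15:55-19:00 (subtract 5h to convert from UTC+5).
Sofia in UTC: 11:30-15:45, 16:15-18:15, 18:40-19:00 (subtract 5h to convert from UTC+5).
Nikolai in UTC: 11:45-14:05, 14:25-16:25, 16:50-19:00 (add 3h to convert from UTC-3).
Idris in UTC: 10:30-16:50, 17:00-19:00 (add 3h to convert from UTC-3).
Divya in UTC: 09:30-11:15, 12:30-19:00 (subtract 5h to convert from UTC+5).
Divya can make the full 10:15-10:35 slot — that's 1.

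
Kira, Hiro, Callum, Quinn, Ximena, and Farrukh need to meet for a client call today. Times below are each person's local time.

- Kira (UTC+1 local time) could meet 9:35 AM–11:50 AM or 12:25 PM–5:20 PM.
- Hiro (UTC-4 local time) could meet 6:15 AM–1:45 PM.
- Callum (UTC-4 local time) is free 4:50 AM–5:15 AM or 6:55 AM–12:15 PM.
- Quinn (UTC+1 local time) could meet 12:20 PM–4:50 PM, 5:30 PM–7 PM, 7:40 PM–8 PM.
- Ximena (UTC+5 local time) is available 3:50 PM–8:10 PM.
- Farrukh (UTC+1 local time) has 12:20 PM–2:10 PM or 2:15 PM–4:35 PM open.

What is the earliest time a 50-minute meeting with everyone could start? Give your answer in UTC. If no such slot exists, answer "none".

11:25

Kira in UTC: 08:35-10:50, 11:25-16:20 (subtract 1h to convert from UTC+1).
Hiro in UTC: 10:15-17:45 (add 4h to convert from UTC-4).
Callum in UTC: 08:50-09:15, 10:55-16:15 (add 4h to convert from UTC-4).
Quinn in UTC: 11:20-15:50, 16:30-18:00, 18:40-19:00 (subtract 1h to convert from UTC+1).
Ximena in UTC: 10:50-15:10 (subtract 5h to convert from UTC+5).
Farrukh in UTC: 11:20-13:10, 13:15-15:35 (subtract 1h to convert from UTC+1).
Kira ∩ Hiro: 10:15-10:50, 11:25-16:20.
Kira ∩ Hiro ∩ Callum: 11:25-16:15.
Kira ∩ Hiro ∩ Callum ∩ Quinn: 11:25-15:50.
Kira ∩ Hiro ∩ Callum ∩ Quinn ∩ Ximena: 11:25-15:10.
Kira ∩ Hiro ∩ Callum ∩ Quinn ∩ Ximena ∩ Farrukh: 11:25-13:10, 13:15-15:10.
So the common availability across everyone is 11:25-13:10, 13:15-15:10.
The first common window of at least 50 minutes is 11:25-13:10, so the earliest start is 11:25.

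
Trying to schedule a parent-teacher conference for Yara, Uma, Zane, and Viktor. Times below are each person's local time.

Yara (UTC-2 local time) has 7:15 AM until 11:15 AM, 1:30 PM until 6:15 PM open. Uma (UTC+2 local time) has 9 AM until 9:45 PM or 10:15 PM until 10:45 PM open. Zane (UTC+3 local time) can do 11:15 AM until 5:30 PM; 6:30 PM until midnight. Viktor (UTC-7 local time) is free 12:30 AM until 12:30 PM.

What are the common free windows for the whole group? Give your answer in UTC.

Yara in UTC: 09:15-13:15, 15:30-20:15 (add 2h to convert from UTC-2).
Uma in UTC: 07:00-19:45, 20:15-20:45 (subtract 2h to convert from UTC+2).
Zane in UTC: 08:15-14:30, 15:30-21:00 (subtract 3h to convert from UTC+3).
Viktor in UTC: 07:30-19:30 (add 7h to convert from UTC-7).
Yara ∩ Uma: 09:15-13:15, 15:30-19:45.
Yara ∩ Uma ∩ Zane: 09:15-13:15, 15:30-19:45.
Yara ∩ Uma ∩ Zane ∩ Viktor: 09:15-13:15, 15:30-19:30.
So the common availability across everyone is 09:15-13:15, 15:30-19:30.

09:15-13:15, 15:30-19:30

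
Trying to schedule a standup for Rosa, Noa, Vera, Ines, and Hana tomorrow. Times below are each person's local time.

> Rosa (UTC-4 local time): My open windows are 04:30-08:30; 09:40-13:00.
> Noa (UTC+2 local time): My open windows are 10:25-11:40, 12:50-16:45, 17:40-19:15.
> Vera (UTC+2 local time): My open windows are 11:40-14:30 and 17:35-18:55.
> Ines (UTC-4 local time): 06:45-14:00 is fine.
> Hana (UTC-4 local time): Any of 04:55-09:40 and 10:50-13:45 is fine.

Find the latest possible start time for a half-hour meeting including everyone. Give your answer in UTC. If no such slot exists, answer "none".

16:25

Rosa in UTC: 08:30-12:30, 13:40-17:00 (add 4h to convert from UTC-4).
Noa in UTC: 08:25-09:40, 10:50-14:45, 15:40-17:15 (subtract 2h to convert from UTC+2).
Vera in UTC: 09:40-12:30, 15:35-16:55 (subtract 2h to convert from UTC+2).
Ines in UTC: 10:45-18:00 (add 4h to convert from UTC-4).
Hana in UTC: 08:55-13:40, 14:50-17:45 (add 4h to convert from UTC-4).
Rosa ∩ Noa: 08:30-09:40, 10:50-12:30, 13:40-14:45, 15:40-17:00.
Rosa ∩ Noa ∩ Vera: 10:50-12:30, 15:40-16:55.
Rosa ∩ Noa ∩ Vera ∩ Ines: 10:50-12:30, 15:40-16:55.
Rosa ∩ Noa ∩ Vera ∩ Ines ∩ Hana: 10:50-12:30, 15:40-16:55.
So the common availability across everyone is 10:50-12:30, 15:40-16:55.
The last common window of at least 30 minutes is 15:40-16:55; a 30-minute meeting can start as late as 16:25 and still end by 16:55.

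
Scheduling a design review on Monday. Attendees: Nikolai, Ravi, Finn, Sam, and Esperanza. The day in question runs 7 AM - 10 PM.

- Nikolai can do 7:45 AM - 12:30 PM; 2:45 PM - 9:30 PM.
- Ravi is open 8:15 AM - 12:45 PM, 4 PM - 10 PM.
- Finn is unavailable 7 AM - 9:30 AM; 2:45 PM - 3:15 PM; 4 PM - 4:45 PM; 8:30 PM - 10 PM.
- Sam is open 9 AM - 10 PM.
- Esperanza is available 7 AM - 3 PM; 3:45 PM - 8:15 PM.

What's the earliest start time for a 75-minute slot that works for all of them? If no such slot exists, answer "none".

09:30

Nikolai free: 07:45-12:30, 14:45-21:30.
Ravi free: 08:15-12:45, 16:00-22:00.
Finn free: 09:30-14:45, 15:15-16:00, 16:45-20:30 (invert busy blocks within the working day).
Sam free: 09:00-22:00.
Esperanza free: 07:00-15:00, 15:45-20:15.
Nikolai ∩ Ravi: 08:15-12:30, 16:00-21:30.
Nikolai ∩ Ravi ∩ Finn: 09:30-12:30, 16:45-20:30.
Nikolai ∩ Ravi ∩ Finn ∩ Sam: 09:30-12:30, 16:45-20:30.
Nikolai ∩ Ravi ∩ Finn ∩ Sam ∩ Esperanza: 09:30-12:30, 16:45-20:15.
The first common window of at least 75 minutes is 09:30-12:30, so the earliest start is 09:30.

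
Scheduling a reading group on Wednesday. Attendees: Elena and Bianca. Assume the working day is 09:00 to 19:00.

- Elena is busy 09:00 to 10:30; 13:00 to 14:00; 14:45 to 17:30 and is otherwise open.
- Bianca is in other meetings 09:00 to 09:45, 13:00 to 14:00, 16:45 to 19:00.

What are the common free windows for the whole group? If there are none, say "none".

Elena free: 10:30-13:00, 14:00-14:45, 17:30-19:00 (invert busy blocks within the working day).
Bianca free: 09:45-13:00, 14:00-16:45 (invert busy blocks within the working day).
Elena ∩ Bianca: 10:30-13:00, 14:00-14:45.

10:30-13:00, 14:00-14:45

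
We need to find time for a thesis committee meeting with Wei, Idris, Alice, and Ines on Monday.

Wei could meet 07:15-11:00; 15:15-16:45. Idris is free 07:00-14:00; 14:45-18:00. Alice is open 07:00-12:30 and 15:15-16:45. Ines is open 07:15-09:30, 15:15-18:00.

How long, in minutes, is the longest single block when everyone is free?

135

Wei ∩ Idris: 07:15-11:00, 15:15-16:45.
Wei ∩ Idris ∩ Alice: 07:15-11:00, 15:15-16:45.
Wei ∩ Idris ∩ Alice ∩ Ines: 07:15-09:30, 15:15-16:45.
The longest is 07:15-09:30 at 135 minutes.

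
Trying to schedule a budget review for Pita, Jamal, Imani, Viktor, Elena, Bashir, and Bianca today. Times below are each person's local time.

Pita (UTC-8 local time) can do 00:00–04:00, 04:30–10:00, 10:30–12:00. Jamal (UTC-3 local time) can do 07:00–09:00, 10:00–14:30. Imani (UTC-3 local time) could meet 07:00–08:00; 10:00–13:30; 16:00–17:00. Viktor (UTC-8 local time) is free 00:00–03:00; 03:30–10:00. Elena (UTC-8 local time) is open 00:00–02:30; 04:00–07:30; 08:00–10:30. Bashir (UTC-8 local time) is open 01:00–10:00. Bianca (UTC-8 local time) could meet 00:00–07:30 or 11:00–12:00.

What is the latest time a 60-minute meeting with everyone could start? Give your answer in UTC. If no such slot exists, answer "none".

14:30

Pita in UTC: 08:00-12:00, 12:30-18:00, 18:30-20:00 (add 8h to convert from UTC-8).
Jamal in UTC: 10:00-12:00, 13:00-17:30 (add 3h to convert from UTC-3).
Imani in UTC: 10:00-11:00, 13:00-16:30, 19:00-20:00 (add 3h to convert from UTC-3).
Viktor in UTC: 08:00-11:00, 11:30-18:00 (add 8h to convert from UTC-8).
Elena in UTC: 08:00-10:30, 12:00-15:30, 16:00-18:30 (add 8h to convert from UTC-8).
Bashir in UTC: 09:00-18:00 (add 8h to convert from UTC-8).
Bianca in UTC: 08:00-15:30, 19:00-20:00 (add 8h to convert from UTC-8).
Pita ∩ Jamal: 10:00-12:00, 13:00-17:30.
Pita ∩ Jamal ∩ Imani: 10:00-11:00, 13:00-16:30.
Pita ∩ Jamal ∩ Imani ∩ Viktor: 10:00-11:00, 13:00-16:30.
Pita ∩ Jamal ∩ Imani ∩ Viktor ∩ Elena: 10:00-10:30, 13:00-15:30, 16:00-16:30.
Pita ∩ Jamal ∩ Imani ∩ Viktor ∩ Elena ∩ Bashir: 10:00-10:30, 13:00-15:30, 16:00-16:30.
Pita ∩ Jamal ∩ Imani ∩ Viktor ∩ Elena ∩ Bashir ∩ Bianca: 10:00-10:30, 13:00-15:30.
The last common window of at least 60 minutes is 13:00-15:30; a 60-minute meeting can start as late as 14:30 and still end by 15:30.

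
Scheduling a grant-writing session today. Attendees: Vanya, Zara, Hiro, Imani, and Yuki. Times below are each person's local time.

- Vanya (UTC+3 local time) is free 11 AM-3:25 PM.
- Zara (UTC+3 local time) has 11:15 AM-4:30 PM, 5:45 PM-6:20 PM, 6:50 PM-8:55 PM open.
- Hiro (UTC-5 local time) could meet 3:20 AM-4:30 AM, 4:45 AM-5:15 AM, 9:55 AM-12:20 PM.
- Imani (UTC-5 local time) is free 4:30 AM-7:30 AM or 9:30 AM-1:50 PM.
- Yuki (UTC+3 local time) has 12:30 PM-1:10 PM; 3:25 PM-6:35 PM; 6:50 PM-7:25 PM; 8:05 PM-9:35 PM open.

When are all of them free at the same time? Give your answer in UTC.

09:45-10:10

Vanya in UTC: 08:00-12:25 (subtract 3h to convert from UTC+3).
Zara in UTC: 08:15-13:30, 14:45-15:20, 15:50-17:55 (subtract 3h to convert from UTC+3).
Hiro in UTC: 08:20-09:30, 09:45-10:15, 14:55-17:20 (add 5h to convert from UTC-5).
Imani in UTC: 09:30-12:30, 14:30-18:50 (add 5h to convert from UTC-5).
Yuki in UTC: 09:30-10:10, 12:25-15:35, 15:50-16:25, 17:05-18:35 (subtract 3h to convert from UTC+3).
Vanya ∩ Zara: 08:15-12:25.
Vanya ∩ Zara ∩ Hiro: 08:20-09:30, 09:45-10:15.
Vanya ∩ Zara ∩ Hiro ∩ Imani: 09:45-10:15.
Vanya ∩ Zara ∩ Hiro ∩ Imani ∩ Yuki: 09:45-10:10.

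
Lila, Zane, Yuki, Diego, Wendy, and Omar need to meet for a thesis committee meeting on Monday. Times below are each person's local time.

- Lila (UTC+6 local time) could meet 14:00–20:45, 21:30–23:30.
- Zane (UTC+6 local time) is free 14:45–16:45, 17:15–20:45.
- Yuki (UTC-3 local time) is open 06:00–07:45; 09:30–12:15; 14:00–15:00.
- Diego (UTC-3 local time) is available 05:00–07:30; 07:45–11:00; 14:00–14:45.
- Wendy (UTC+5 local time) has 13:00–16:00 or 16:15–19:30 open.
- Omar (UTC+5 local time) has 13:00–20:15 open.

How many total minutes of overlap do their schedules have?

Lila in UTC: 08:00-14:45, 15:30-17:30 (subtract 6h to convert from UTC+6).
Zane in UTC: 08:45-10:45, 11:15-14:45 (subtract 6h to convert from UTC+6).
Yuki in UTC: 09:00-10:45, 12:30-15:15, 17:00-18:00 (add 3h to convert from UTC-3).
Diego in UTC: 08:00-10:30, 10:45-14:00, 17:00-17:45 (add 3h to convert from UTC-3).
Wendy in UTC: 08:00-11:00, 11:15-14:30 (subtract 5h to convert from UTC+5).
Omar in UTC: 08:00-15:15 (subtract 5h to convert from UTC+5).
Lila ∩ Zane: 08:45-10:45, 11:15-14:45.
Lila ∩ Zane ∩ Yuki: 09:00-10:45, 12:30-14:45.
Lila ∩ Zane ∩ Yuki ∩ Diego: 09:00-10:30, 12:30-14:00.
Lila ∩ Zane ∩ Yuki ∩ Diego ∩ Wendy: 09:00-10:30, 12:30-14:00.
Lila ∩ Zane ∩ Yuki ∩ Diego ∩ Wendy ∩ Omar: 09:00-10:30, 12:30-14:00.
Summing the common windows: 90 + 90 = 180 minutes.

180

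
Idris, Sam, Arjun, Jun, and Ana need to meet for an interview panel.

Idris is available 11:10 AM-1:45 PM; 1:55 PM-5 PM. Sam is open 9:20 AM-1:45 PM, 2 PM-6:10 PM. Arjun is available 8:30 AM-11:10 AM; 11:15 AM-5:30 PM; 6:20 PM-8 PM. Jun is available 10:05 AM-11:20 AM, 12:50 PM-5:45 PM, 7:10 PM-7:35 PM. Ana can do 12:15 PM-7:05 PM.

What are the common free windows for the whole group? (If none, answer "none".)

12:50-13:45, 14:00-17:00

Idris ∩ Sam: 11:10-13:45, 14:00-17:00.
Idris ∩ Sam ∩ Arjun: 11:15-13:45, 14:00-17:00.
Idris ∩ Sam ∩ Arjun ∩ Jun: 11:15-11:20, 12:50-13:45, 14:00-17:00.
Idris ∩ Sam ∩ Arjun ∩ Jun ∩ Ana: 12:50-13:45, 14:00-17:00.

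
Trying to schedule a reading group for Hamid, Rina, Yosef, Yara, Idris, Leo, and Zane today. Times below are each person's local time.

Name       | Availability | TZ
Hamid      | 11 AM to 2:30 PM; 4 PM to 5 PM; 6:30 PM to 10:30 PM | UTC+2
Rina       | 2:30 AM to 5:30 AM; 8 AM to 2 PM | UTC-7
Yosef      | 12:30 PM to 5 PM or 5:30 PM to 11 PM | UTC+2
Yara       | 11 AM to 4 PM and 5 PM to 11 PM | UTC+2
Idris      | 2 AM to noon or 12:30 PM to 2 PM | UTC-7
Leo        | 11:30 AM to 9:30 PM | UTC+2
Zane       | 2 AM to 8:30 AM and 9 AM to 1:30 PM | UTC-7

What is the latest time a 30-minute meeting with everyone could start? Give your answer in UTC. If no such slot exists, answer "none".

18:30

Hamid in UTC: 09:00-12:30, 14:00-15:00, 16:30-20:30 (subtract 2h to convert from UTC+2).
Rina in UTC: 09:30-12:30, 15:00-21:00 (add 7h to convert from UTC-7).
Yosef in UTC: 10:30-15:00, 15:30-21:00 (subtract 2h to convert from UTC+2).
Yara in UTC: 09:00-14:00, 15:00-21:00 (subtract 2h to convert from UTC+2).
Idris in UTC: 09:00-19:00, 19:30-21:00 (add 7h to convert from UTC-7).
Leo in UTC: 09:30-19:30 (subtract 2h to convert from UTC+2).
Zane in UTC: 09:00-15:30, 16:00-20:30 (add 7h to convert from UTC-7).
Hamid ∩ Rina: 09:30-12:30, 16:30-20:30.
Hamid ∩ Rina ∩ Yosef: 10:30-12:30, 16:30-20:30.
Hamid ∩ Rina ∩ Yosef ∩ Yara: 10:30-12:30, 16:30-20:30.
Hamid ∩ Rina ∩ Yosef ∩ Yara ∩ Idris: 10:30-12:30, 16:30-19:00, 19:30-20:30.
Hamid ∩ Rina ∩ Yosef ∩ Yara ∩ Idris ∩ Leo: 10:30-12:30, 16:30-19:00.
Hamid ∩ Rina ∩ Yosef ∩ Yara ∩ Idris ∩ Leo ∩ Zane: 10:30-12:30, 16:30-19:00.
Those are the intersection windows.
The last common window of at least 30 minutes is 16:30-19:00; a 30-minute meeting can start as late as 18:30 and still end by 19:00.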